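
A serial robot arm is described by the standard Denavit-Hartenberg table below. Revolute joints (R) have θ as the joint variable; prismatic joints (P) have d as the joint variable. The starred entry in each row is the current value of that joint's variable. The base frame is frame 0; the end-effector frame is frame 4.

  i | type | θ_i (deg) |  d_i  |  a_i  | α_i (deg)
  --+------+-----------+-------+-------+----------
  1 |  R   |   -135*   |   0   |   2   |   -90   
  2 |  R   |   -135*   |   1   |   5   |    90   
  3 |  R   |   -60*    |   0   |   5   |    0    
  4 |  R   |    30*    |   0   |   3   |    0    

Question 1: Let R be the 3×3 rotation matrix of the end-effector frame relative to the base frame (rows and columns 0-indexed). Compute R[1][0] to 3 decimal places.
0.787

End-effector x-axis (col 0 of R) = (0.0795,0.7866,0.6124)
R[1][0] = 0.7866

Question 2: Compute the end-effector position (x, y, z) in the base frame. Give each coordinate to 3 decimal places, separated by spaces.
after link 1: o_1 = (-1.4142, -1.4142, 0.0000)
after link 2: o_2 = (1.7929, 0.3787, 3.5355)
after link 3: o_3 = (-0.0190, 4.6905, 5.3033)
after link 4: o_4 = (0.2194, 7.0502, 7.1404)

0.219 7.050 7.140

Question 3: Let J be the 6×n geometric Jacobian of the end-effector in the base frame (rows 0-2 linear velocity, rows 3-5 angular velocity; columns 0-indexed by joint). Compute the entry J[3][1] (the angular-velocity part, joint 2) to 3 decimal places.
0.707

axis z_1 = (0.7071,-0.7071,0.0000); lever o_n−o_1 = (1.6336,8.4645,7.1404)
cross product → J_v[:, 1] = (-5.0490,-5.0490,7.1404)
J_ω[:, 1] = z_1
entry J[3][1] = 0.7071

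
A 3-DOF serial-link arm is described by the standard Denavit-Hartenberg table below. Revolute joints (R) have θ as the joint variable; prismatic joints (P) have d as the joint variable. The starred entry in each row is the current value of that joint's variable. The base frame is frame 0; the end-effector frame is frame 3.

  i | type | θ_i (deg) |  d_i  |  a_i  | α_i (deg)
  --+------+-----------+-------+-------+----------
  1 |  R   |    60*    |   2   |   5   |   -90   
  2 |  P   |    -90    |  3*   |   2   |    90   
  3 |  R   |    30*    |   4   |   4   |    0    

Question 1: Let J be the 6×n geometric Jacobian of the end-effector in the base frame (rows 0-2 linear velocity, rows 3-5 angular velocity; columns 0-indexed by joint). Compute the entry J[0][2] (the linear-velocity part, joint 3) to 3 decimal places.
-3.000

axis z_2 = (-0.5000,-0.8660,0.0000); lever o_n−o_2 = (-3.7321,-2.4641,3.4641)
cross product → J_v[:, 2] = (-3.0000,1.7321,-2.0000)
J_ω[:, 2] = z_2
entry J[0][2] = -3.0000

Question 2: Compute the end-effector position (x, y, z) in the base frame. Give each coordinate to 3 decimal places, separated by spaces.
-3.830 3.366 7.464

after link 1: o_1 = (2.5000, 4.3301, 2.0000)
after link 2: o_2 = (-0.0981, 5.8301, 4.0000)
after link 3: o_3 = (-3.8301, 3.3660, 7.4641)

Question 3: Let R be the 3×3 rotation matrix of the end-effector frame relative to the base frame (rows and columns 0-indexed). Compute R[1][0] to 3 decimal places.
End-effector x-axis (col 0 of R) = (-0.4330,0.2500,0.8660)
R[1][0] = 0.2500

0.250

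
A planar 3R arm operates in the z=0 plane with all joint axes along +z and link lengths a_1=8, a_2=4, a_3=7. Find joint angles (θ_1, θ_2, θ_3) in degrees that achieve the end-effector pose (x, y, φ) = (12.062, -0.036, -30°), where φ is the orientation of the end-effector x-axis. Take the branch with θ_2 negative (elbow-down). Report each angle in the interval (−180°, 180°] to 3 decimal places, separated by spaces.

wrist centre = target − a_3·(cos φ, sin φ) = (5.9998, 3.4640)
cos θ_2 = (47.9972−8²−4²)/(2·8·4) = -0.5000; θ_2 = -120.0029° (elbow-down)
β = atan2(3.4640,5.9998) = 30.0000°; ψ = atan2(-3.4640,5.9998) = -30.0000°
θ_1 = β − ψ = 60.0000°
θ_3 = φ − θ_1 − θ_2 = 30.0029° (wrapped to (-180°,180°])

60.000 -120.003 30.003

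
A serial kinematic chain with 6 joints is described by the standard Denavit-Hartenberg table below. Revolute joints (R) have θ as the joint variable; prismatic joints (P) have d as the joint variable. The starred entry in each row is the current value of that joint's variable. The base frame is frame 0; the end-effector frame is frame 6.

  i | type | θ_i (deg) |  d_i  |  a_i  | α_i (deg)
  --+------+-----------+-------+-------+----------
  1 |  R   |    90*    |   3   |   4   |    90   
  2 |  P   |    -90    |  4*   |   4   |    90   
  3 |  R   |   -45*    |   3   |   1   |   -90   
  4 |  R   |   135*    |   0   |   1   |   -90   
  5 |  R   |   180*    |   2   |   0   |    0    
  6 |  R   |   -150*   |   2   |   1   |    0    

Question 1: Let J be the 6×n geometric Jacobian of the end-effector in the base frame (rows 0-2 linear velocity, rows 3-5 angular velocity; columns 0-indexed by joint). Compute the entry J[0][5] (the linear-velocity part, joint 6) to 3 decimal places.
axis z_5 = (0.5000,-0.7071,0.5000); lever o_n−o_5 = (1.0795,-0.8018,1.7866)
cross product → J_v[:, 5] = (-0.8624,-0.3536,0.3624)
J_ω[:, 5] = z_5
entry J[0][5] = -0.8624

-0.862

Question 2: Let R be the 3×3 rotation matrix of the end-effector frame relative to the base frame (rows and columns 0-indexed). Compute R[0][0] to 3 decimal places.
0.079

End-effector x-axis (col 0 of R) = (0.0795,0.6124,0.7866)
R[0][0] = 0.0795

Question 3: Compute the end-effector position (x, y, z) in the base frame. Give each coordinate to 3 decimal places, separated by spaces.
5.872 -0.509 1.579

after link 1: o_1 = (0.0000, 4.0000, 3.0000)
after link 2: o_2 = (4.0000, 4.0000, -1.0000)
after link 3: o_3 = (3.2929, 1.0000, -1.7071)
after link 4: o_4 = (3.7929, 1.7071, -1.2071)
after link 5: o_5 = (4.7929, 0.2929, -0.2071)
after link 6: o_6 = (5.8724, -0.5089, 1.5795)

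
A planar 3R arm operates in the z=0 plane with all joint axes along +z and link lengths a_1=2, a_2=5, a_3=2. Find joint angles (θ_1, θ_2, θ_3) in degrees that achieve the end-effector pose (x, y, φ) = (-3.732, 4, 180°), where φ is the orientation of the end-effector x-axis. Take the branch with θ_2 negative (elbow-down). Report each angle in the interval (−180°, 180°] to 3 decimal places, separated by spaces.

wrist centre = target − a_3·(cos φ, sin φ) = (-1.7320, 4.0000)
cos θ_2 = (18.9998−2²−5²)/(2·2·5) = -0.5000; θ_2 = -120.0006° (elbow-down)
β = atan2(4.0000,-1.7320) = 113.4126°; ψ = atan2(-4.3301,-0.5000) = -96.5874°
θ_1 = β − ψ = 210.0000°
θ_3 = φ − θ_1 − θ_2 = 90.0006° (wrapped to (-180°,180°])

-150.000 -120.001 90.001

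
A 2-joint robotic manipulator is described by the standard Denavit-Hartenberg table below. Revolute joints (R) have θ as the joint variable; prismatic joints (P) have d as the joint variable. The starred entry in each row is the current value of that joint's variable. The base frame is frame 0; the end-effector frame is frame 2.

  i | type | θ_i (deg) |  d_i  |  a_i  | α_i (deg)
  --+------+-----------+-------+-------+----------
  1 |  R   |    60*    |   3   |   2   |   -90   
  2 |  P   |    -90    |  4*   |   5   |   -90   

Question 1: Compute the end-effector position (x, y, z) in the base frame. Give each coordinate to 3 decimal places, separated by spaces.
after link 1: o_1 = (1.0000, 1.7321, 3.0000)
after link 2: o_2 = (-2.4641, 3.7321, 8.0000)

-2.464 3.732 8.000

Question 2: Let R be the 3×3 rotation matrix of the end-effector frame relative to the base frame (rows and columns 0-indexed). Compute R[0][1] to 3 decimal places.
End-effector y-axis (col 1 of R) = (0.8660,-0.5000,-0.0000)
R[0][1] = 0.8660

0.866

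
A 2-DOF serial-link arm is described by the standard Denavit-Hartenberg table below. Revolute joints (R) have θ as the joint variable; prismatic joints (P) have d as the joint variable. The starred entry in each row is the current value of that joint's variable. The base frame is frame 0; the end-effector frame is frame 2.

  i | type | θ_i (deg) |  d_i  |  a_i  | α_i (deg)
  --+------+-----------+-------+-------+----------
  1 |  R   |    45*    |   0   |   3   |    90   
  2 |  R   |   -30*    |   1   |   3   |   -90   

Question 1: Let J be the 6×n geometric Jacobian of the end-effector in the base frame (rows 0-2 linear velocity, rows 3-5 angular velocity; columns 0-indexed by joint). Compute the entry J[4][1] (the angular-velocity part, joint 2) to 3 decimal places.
axis z_1 = (0.7071,-0.7071,0.0000); lever o_n−o_1 = (2.5442,1.1300,-1.5000)
cross product → J_v[:, 1] = (1.0607,1.0607,2.5981)
J_ω[:, 1] = z_1
entry J[4][1] = -0.7071

-0.707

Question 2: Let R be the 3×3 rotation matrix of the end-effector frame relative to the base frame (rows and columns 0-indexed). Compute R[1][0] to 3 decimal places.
0.612

End-effector x-axis (col 0 of R) = (0.6124,0.6124,-0.5000)
R[1][0] = 0.6124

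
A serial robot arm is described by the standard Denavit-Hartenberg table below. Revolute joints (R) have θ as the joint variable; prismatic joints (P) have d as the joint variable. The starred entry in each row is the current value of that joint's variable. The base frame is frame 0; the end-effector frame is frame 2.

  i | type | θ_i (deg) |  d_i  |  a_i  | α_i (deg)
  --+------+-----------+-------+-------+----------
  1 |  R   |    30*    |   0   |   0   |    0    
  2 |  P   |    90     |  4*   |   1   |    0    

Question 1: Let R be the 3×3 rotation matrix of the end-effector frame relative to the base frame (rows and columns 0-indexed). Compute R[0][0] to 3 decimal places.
End-effector x-axis (col 0 of R) = (-0.5000,0.8660,0.0000)
R[0][0] = -0.5000

-0.500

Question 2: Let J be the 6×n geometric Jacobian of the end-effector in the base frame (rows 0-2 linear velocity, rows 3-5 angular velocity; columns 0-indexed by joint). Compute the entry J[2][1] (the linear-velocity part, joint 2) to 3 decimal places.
1.000

prismatic axis z_1 = (0.0000,0.0000,1.0000)
J_v[:, 1] = z_1; J_ω[:, 1] = (0,0,0)
entry J[2][1] = 1.0000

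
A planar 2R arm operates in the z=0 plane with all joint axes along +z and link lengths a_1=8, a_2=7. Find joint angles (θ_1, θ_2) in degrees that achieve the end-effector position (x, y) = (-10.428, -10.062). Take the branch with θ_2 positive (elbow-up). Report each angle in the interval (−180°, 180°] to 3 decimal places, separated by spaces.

-150.004 30.008

cos θ_2 = (209.9870−8²−7²)/(2·8·7) = 0.8660; θ_2 = 30.0080° (elbow-up)
β = atan2(-10.0620,-10.4280) = -136.0233°; ψ = atan2(3.5008,14.0617) = 13.9803°
θ_1 = β − ψ = -150.0037°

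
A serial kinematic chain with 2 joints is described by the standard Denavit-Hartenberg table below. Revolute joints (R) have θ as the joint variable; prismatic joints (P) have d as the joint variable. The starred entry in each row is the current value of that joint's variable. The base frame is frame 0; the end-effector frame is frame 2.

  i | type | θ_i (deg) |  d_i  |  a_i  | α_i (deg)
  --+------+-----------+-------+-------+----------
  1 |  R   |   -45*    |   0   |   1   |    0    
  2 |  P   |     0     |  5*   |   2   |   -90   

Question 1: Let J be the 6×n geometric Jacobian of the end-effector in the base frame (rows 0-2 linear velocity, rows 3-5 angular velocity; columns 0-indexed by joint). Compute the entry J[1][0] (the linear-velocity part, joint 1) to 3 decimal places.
axis z_0 = ẑ; lever o_n−o_0 = (2.1213,-2.1213,5.0000)
cross product → J_v[:, 0] = (2.1213,2.1213,-0.0000)
J_ω[:, 0] = z_0
entry J[1][0] = 2.1213

2.121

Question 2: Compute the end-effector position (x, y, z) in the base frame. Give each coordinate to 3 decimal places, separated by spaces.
after link 1: o_1 = (0.7071, -0.7071, 0.0000)
after link 2: o_2 = (2.1213, -2.1213, 5.0000)

2.121 -2.121 5.000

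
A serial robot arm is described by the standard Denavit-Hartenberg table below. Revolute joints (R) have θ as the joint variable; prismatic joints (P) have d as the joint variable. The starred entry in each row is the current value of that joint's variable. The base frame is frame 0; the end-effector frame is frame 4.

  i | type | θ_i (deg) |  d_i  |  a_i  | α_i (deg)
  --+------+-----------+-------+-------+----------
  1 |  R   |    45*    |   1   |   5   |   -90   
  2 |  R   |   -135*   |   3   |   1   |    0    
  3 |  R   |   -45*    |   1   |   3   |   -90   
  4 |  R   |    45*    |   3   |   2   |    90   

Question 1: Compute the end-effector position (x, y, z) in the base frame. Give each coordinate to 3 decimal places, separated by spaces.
-1.914 1.743 4.707

after link 1: o_1 = (3.5355, 3.5355, 1.0000)
after link 2: o_2 = (0.9142, 5.1569, 1.7071)
after link 3: o_3 = (-1.9142, 3.7426, 1.7071)
after link 4: o_4 = (-1.9142, 1.7426, 4.7071)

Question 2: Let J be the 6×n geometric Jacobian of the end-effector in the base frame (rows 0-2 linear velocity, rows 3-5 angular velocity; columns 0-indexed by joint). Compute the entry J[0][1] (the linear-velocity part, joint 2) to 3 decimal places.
axis z_1 = (-0.7071,0.7071,0.0000); lever o_n−o_1 = (-5.4497,-1.7929,3.7071)
cross product → J_v[:, 1] = (2.6213,2.6213,5.1213)
J_ω[:, 1] = z_1
entry J[0][1] = 2.6213

2.621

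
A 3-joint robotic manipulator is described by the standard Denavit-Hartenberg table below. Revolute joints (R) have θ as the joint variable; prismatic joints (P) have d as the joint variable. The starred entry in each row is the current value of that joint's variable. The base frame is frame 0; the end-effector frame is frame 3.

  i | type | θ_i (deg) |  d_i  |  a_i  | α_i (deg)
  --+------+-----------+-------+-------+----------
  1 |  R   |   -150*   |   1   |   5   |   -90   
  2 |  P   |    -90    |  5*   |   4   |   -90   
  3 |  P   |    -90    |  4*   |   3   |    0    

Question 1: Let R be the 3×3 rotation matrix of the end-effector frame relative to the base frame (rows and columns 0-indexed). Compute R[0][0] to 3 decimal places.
0.500

End-effector x-axis (col 0 of R) = (0.5000,-0.8660,0.0000)
R[0][0] = 0.5000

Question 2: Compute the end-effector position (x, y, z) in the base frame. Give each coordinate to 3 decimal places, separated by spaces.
-3.794 -11.428 5.000

after link 1: o_1 = (-4.3301, -2.5000, 1.0000)
after link 2: o_2 = (-1.8301, -6.8301, 5.0000)
after link 3: o_3 = (-3.7942, -11.4282, 5.0000)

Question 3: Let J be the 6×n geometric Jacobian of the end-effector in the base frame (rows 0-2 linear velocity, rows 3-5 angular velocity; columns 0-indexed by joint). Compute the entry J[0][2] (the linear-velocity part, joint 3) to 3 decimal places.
-0.866

prismatic axis z_2 = (-0.8660,-0.5000,-0.0000)
J_v[:, 2] = z_2; J_ω[:, 2] = (0,0,0)
entry J[0][2] = -0.8660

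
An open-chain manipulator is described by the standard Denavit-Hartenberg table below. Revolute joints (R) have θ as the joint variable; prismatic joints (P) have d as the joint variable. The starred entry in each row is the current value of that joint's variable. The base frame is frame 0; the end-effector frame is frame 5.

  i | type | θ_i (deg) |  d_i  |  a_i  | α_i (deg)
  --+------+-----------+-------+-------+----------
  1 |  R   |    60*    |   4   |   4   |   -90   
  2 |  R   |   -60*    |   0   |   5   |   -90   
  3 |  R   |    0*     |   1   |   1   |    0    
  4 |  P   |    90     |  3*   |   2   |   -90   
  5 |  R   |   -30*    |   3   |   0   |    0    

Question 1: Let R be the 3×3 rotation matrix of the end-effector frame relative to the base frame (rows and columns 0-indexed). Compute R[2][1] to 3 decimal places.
0.433

End-effector y-axis (col 1 of R) = (0.0580,-0.8995,0.4330)
R[2][1] = 0.4330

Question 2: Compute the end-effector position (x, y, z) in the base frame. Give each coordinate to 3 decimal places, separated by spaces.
6.214 6.763 4.598

after link 1: o_1 = (2.0000, 3.4641, 4.0000)
after link 2: o_2 = (3.2500, 5.6292, 8.3301)
after link 3: o_3 = (3.9330, 6.8122, 8.6962)
after link 4: o_4 = (6.9641, 8.0622, 7.1962)
after link 5: o_5 = (6.2141, 6.7631, 4.5981)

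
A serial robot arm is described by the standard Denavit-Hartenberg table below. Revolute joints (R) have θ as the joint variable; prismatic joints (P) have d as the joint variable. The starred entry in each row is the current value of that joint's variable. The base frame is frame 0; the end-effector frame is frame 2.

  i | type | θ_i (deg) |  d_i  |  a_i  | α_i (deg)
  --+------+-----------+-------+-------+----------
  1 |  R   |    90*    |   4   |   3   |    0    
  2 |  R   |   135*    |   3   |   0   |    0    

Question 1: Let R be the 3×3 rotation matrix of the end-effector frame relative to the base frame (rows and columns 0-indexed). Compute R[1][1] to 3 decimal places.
-0.707

End-effector y-axis (col 1 of R) = (0.7071,-0.7071,0.0000)
R[1][1] = -0.7071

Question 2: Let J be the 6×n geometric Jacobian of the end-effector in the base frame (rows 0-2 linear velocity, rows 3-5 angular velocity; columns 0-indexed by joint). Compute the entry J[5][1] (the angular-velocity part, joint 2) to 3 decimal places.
1.000

axis z_1 = (0.0000,0.0000,1.0000); lever o_n−o_1 = (0.0000,0.0000,3.0000)
cross product → J_v[:, 1] = (0.0000,0.0000,0.0000)
J_ω[:, 1] = z_1
entry J[5][1] = 1.0000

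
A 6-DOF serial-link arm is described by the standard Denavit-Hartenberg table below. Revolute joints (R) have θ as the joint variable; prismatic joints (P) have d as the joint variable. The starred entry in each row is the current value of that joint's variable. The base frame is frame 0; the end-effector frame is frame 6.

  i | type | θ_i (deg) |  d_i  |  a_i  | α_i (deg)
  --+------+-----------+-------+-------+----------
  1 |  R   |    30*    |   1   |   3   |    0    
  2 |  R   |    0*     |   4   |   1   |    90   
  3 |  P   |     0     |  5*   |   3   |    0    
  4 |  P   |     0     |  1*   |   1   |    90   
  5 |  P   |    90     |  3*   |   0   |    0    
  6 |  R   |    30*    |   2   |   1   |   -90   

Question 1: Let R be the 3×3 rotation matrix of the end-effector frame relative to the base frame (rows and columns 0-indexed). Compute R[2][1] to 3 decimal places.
End-effector y-axis (col 1 of R) = (-0.0000,0.0000,1.0000)
R[2][1] = 1.0000

1.000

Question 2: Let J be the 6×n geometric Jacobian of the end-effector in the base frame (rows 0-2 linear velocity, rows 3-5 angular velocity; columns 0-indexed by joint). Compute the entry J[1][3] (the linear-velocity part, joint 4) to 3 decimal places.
prismatic axis z_3 = (0.5000,-0.8660,0.0000)
J_v[:, 3] = z_3; J_ω[:, 3] = (0,0,0)
entry J[1][3] = -0.8660

-0.866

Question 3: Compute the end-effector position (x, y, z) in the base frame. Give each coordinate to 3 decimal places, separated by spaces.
9.928 -2.196 0.000

after link 1: o_1 = (2.5981, 1.5000, 1.0000)
after link 2: o_2 = (3.4641, 2.0000, 5.0000)
after link 3: o_3 = (8.5622, -0.8301, 5.0000)
after link 4: o_4 = (9.9282, -1.1962, 5.0000)
after link 5: o_5 = (9.9282, -1.1962, 2.0000)
after link 6: o_6 = (9.9282, -2.1962, 0.0000)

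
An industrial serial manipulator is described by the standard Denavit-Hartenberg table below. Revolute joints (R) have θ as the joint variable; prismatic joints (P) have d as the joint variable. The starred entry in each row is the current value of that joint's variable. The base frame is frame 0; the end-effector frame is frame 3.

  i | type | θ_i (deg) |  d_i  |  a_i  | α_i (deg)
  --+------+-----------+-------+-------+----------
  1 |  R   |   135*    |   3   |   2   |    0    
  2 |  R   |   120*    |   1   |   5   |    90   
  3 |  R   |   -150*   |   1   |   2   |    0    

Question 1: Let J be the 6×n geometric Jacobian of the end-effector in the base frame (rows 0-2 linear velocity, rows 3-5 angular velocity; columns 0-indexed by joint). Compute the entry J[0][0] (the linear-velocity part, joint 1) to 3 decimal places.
axis z_0 = ẑ; lever o_n−o_0 = (-3.2259,-1.4836,3.0000)
cross product → J_v[:, 0] = (1.4836,-3.2259,0.0000)
J_ω[:, 0] = z_0
entry J[0][0] = 1.4836

1.484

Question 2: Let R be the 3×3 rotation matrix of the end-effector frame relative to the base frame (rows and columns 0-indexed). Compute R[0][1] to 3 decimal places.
-0.129

End-effector y-axis (col 1 of R) = (-0.1294,-0.4830,-0.8660)
R[0][1] = -0.1294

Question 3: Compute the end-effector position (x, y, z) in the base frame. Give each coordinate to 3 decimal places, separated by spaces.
after link 1: o_1 = (-1.4142, 1.4142, 3.0000)
after link 2: o_2 = (-2.7083, -3.4154, 4.0000)
after link 3: o_3 = (-3.2259, -1.4836, 3.0000)

-3.226 -1.484 3.000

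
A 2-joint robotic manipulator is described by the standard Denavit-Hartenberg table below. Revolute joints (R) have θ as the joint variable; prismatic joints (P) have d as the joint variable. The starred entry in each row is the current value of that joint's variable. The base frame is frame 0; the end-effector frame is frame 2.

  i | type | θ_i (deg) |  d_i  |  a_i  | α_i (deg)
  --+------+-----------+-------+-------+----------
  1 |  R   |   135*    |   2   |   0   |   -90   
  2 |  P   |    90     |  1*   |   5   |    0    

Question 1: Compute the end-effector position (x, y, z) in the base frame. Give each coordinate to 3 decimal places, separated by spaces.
-0.707 -0.707 -3.000

after link 1: o_1 = (0.0000, 0.0000, 2.0000)
after link 2: o_2 = (-0.7071, -0.7071, -3.0000)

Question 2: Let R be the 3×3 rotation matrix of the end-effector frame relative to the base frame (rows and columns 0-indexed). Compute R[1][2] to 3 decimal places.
-0.707

End-effector z-axis (col 2 of R) = (-0.7071,-0.7071,0.0000)
R[1][2] = -0.7071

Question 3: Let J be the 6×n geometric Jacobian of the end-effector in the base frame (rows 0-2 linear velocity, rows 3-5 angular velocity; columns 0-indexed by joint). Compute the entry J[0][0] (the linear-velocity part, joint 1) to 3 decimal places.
0.707

axis z_0 = ẑ; lever o_n−o_0 = (-0.7071,-0.7071,-3.0000)
cross product → J_v[:, 0] = (0.7071,-0.7071,0.0000)
J_ω[:, 0] = z_0
entry J[0][0] = 0.7071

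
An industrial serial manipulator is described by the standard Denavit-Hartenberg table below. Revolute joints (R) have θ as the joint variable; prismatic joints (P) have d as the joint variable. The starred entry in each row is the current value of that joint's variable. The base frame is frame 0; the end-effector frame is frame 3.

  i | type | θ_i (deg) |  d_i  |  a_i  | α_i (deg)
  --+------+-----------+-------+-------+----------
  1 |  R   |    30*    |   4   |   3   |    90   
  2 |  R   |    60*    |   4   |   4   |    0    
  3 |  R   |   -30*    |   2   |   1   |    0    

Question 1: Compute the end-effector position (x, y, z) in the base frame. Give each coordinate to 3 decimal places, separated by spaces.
after link 1: o_1 = (2.5981, 1.5000, 4.0000)
after link 2: o_2 = (6.3301, -0.9641, 7.4641)
after link 3: o_3 = (8.0801, -2.2631, 7.9641)

8.080 -2.263 7.964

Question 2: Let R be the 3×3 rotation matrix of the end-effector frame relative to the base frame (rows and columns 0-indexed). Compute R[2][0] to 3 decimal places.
End-effector x-axis (col 0 of R) = (0.7500,0.4330,0.5000)
R[2][0] = 0.5000

0.500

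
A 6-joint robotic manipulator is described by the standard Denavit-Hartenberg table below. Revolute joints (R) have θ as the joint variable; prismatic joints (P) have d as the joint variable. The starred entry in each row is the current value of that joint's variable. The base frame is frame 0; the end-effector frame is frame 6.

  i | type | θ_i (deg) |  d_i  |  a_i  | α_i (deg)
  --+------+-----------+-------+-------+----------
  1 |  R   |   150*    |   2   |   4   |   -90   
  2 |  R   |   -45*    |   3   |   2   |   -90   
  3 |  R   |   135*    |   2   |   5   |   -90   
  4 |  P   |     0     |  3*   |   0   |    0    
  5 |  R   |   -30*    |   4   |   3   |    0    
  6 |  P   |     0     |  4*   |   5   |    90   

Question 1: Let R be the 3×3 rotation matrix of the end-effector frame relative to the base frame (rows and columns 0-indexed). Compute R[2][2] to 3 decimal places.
End-effector z-axis (col 2 of R) = (-0.9236,0.1250,-0.3624)
R[2][2] = -0.3624

-0.362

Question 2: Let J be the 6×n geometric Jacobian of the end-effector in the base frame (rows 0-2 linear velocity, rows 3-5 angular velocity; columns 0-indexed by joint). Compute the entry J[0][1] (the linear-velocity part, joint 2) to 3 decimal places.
axis z_1 = (-0.5000,-0.8660,0.0000); lever o_n−o_1 = (3.8574,-4.9333,-14.2925)
cross product → J_v[:, 1] = (12.3777,-7.1463,5.8072)
J_ω[:, 1] = z_1
entry J[0][1] = 12.3777

12.378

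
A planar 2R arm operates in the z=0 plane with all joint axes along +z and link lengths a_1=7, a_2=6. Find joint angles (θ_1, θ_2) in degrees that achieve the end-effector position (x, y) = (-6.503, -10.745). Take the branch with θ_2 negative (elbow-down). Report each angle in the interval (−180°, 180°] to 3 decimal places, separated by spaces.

-107.362 -30.003

cos θ_2 = (157.7440−7²−6²)/(2·7·6) = 0.8660; θ_2 = -30.0029° (elbow-down)
β = atan2(-10.7450,-6.5030) = -121.1828°; ψ = atan2(-3.0003,12.1960) = -13.8205°
θ_1 = β − ψ = -107.3623°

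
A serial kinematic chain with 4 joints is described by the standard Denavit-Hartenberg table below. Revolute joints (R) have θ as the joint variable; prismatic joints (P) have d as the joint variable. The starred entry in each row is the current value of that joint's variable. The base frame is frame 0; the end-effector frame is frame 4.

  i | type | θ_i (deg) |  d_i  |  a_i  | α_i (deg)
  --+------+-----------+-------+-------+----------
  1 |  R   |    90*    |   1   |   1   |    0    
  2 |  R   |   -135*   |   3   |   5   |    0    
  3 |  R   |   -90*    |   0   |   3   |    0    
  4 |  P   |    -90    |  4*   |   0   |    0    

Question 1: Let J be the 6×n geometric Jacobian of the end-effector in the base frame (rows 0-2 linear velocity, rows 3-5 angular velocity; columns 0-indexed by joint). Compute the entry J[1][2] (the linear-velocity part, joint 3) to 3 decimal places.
-2.121

axis z_2 = (0.0000,0.0000,1.0000); lever o_n−o_2 = (-2.1213,-2.1213,4.0000)
cross product → J_v[:, 2] = (2.1213,-2.1213,0.0000)
J_ω[:, 2] = z_2
entry J[1][2] = -2.1213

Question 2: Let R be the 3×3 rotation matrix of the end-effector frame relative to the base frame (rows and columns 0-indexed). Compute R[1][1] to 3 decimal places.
-0.707

End-effector y-axis (col 1 of R) = (-0.7071,-0.7071,0.0000)
R[1][1] = -0.7071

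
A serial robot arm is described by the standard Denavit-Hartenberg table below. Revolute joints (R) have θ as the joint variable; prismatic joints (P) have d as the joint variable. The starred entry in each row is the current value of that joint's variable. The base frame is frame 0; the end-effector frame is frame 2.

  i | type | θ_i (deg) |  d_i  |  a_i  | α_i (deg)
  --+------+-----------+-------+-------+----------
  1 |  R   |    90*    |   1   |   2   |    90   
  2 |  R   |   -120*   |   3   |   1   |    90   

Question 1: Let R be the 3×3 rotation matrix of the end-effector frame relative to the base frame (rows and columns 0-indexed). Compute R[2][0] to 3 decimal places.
-0.866

End-effector x-axis (col 0 of R) = (0.0000,-0.5000,-0.8660)
R[2][0] = -0.8660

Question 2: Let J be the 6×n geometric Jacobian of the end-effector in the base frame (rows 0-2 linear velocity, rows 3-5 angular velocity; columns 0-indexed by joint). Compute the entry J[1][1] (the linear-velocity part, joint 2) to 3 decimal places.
0.866

axis z_1 = (1.0000,-0.0000,0.0000); lever o_n−o_1 = (3.0000,-0.5000,-0.8660)
cross product → J_v[:, 1] = (0.0000,0.8660,-0.5000)
J_ω[:, 1] = z_1
entry J[1][1] = 0.8660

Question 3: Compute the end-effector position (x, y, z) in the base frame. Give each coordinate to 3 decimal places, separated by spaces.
3.000 1.500 0.134

after link 1: o_1 = (0.0000, 2.0000, 1.0000)
after link 2: o_2 = (3.0000, 1.5000, 0.1340)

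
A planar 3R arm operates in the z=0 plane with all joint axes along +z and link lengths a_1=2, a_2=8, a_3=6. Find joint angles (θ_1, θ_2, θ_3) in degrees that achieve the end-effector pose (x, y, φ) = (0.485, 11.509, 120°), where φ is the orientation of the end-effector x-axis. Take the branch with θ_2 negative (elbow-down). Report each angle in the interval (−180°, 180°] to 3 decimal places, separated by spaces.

167.207 -120.006 72.798

wrist centre = target − a_3·(cos φ, sin φ) = (3.4850, 6.3128)
cos θ_2 = (51.9973−2²−8²)/(2·2·8) = -0.5001; θ_2 = -120.0056° (elbow-down)
β = atan2(6.3128,3.4850) = 61.0992°; ψ = atan2(-6.9278,-2.0007) = -106.1082°
θ_1 = β − ψ = 167.2074°
θ_3 = φ − θ_1 − θ_2 = 72.7983° (wrapped to (-180°,180°])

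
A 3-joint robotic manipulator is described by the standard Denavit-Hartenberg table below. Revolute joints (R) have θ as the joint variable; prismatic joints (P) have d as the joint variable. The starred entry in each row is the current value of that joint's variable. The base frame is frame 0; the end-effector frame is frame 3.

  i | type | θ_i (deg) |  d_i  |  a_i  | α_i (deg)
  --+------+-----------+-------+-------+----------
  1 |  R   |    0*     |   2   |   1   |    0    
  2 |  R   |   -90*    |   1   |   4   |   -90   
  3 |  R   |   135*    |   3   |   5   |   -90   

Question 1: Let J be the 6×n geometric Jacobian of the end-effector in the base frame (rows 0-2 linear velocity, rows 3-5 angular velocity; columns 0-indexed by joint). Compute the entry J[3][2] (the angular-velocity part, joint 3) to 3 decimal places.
1.000

axis z_2 = (1.0000,0.0000,0.0000); lever o_n−o_2 = (3.0000,3.5355,-3.5355)
cross product → J_v[:, 2] = (-0.0000,3.5355,3.5355)
J_ω[:, 2] = z_2
entry J[3][2] = 1.0000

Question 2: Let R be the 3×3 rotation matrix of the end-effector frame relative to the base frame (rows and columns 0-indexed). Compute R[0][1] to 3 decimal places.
-1.000

End-effector y-axis (col 1 of R) = (-1.0000,-0.0000,-0.0000)
R[0][1] = -1.0000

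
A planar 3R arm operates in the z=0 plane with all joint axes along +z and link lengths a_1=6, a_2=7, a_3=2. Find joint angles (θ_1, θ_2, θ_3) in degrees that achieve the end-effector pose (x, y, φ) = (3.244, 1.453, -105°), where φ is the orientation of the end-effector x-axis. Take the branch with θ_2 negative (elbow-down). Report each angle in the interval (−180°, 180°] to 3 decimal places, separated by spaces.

wrist centre = target − a_3·(cos φ, sin φ) = (3.7616, 3.3849)
cos θ_2 = (25.6071−6²−7²)/(2·6·7) = -0.7071; θ_2 = -134.9960° (elbow-down)
β = atan2(3.3849,3.7616) = 41.9820°; ψ = atan2(-4.9501,1.0506) = -78.0175°
θ_1 = β − ψ = 119.9995°
θ_3 = φ − θ_1 − θ_2 = -90.0034° (wrapped to (-180°,180°])

119.999 -134.996 -90.003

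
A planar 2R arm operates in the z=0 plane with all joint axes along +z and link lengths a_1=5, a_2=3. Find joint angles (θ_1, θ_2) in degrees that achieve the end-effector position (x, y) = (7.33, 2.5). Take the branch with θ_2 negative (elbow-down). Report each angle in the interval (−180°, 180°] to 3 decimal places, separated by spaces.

cos θ_2 = (59.9789−5²−3²)/(2·5·3) = 0.8660; θ_2 = -30.0071° (elbow-down)
β = atan2(2.5000,7.3300) = 18.8327°; ψ = atan2(-1.5003,7.5979) = -11.1702°
θ_1 = β − ψ = 30.0029°

30.003 -30.007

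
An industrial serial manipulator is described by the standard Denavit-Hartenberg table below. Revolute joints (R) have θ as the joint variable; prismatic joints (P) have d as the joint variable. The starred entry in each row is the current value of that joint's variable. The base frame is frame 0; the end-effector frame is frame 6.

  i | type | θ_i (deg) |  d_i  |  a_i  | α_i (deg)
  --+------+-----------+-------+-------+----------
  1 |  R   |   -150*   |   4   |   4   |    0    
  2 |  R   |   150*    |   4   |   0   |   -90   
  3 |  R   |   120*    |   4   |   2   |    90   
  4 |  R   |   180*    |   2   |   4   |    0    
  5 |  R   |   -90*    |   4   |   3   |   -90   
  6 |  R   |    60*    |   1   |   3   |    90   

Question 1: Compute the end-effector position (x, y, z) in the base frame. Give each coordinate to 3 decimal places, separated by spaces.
after link 1: o_1 = (-3.4641, -2.0000, 4.0000)
after link 2: o_2 = (-3.4641, -2.0000, 8.0000)
after link 3: o_3 = (-4.4641, 2.0000, 6.2679)
after link 4: o_4 = (-0.7321, 2.0000, 8.7321)
after link 5: o_5 = (2.7321, 5.0000, 6.7321)
after link 6: o_6 = (0.9821, 6.5000, 8.8971)

0.982 6.500 8.897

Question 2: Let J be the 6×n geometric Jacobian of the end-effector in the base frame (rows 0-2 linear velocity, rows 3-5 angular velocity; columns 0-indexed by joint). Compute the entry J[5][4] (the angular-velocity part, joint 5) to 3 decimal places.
axis z_4 = (0.8660,0.0000,-0.5000); lever o_n−o_4 = (1.7141,4.5000,0.1651)
cross product → J_v[:, 4] = (2.2500,-1.0000,3.8971)
J_ω[:, 4] = z_4
entry J[5][4] = -0.5000

-0.500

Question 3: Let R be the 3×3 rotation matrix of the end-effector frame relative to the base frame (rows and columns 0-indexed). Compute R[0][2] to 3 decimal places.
End-effector z-axis (col 2 of R) = (0.4330,0.8660,-0.2500)
R[0][2] = 0.4330

0.433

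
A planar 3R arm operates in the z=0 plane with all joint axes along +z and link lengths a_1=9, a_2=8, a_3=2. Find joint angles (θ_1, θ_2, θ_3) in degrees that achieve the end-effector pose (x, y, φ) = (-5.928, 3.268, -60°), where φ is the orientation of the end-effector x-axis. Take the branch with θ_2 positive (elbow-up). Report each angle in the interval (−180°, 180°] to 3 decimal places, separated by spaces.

89.999 120.001 90.000

wrist centre = target − a_3·(cos φ, sin φ) = (-6.9280, 5.0001)
cos θ_2 = (72.9977−9²−8²)/(2·9·8) = -0.5000; θ_2 = 120.0011° (elbow-up)
β = atan2(5.0001,-6.9280) = 144.1814°; ψ = atan2(6.9281,4.9999) = 54.1829°
θ_1 = β − ψ = 89.9985°
θ_3 = φ − θ_1 − θ_2 = 90.0004° (wrapped to (-180°,180°])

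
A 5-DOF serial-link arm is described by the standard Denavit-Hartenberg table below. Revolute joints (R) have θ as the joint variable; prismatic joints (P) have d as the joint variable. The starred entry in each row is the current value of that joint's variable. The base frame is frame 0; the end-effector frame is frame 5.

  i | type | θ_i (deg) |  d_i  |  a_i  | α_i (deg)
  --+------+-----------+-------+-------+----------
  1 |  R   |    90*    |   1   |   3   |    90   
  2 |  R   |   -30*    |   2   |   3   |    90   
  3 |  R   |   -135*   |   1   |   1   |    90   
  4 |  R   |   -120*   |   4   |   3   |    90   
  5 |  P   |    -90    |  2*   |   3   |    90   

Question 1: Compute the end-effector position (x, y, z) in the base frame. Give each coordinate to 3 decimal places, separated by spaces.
4.285 6.652 -0.418

after link 1: o_1 = (0.0000, 3.0000, 1.0000)
after link 2: o_2 = (2.0000, 5.5981, -0.5000)
after link 3: o_3 = (1.2929, 4.4857, -1.0125)
after link 4: o_4 = (5.1820, 4.2538, 2.1214)
after link 5: o_5 = (4.2854, 6.6516, -0.4176)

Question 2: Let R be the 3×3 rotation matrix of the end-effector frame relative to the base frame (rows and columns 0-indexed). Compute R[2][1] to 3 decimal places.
-0.739

End-effector y-axis (col 1 of R) = (0.6124,0.2803,-0.7392)
R[2][1] = -0.7392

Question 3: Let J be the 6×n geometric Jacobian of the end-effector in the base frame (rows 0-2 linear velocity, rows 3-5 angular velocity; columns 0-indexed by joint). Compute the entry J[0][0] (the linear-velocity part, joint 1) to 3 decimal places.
axis z_0 = ẑ; lever o_n−o_0 = (4.2854,6.6516,-0.4176)
cross product → J_v[:, 0] = (-6.6516,4.2854,0.0000)
J_ω[:, 0] = z_0
entry J[0][0] = -6.6516

-6.652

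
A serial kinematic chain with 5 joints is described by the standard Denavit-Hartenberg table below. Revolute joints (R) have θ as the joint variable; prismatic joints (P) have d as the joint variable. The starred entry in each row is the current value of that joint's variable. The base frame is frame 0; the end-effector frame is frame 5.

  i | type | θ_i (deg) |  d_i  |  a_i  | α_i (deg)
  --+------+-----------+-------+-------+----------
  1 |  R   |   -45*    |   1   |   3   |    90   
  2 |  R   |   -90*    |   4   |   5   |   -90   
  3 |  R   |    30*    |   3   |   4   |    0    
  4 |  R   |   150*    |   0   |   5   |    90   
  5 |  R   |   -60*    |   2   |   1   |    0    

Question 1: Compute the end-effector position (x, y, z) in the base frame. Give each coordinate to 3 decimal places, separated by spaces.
3.630 -3.630 -1.964

after link 1: o_1 = (2.1213, -2.1213, 1.0000)
after link 2: o_2 = (-0.7071, -4.9497, -4.0000)
after link 3: o_3 = (2.8284, -5.6569, -7.4641)
after link 4: o_4 = (2.8284, -5.6569, -2.4641)
after link 5: o_5 = (3.6303, -3.6303, -1.9641)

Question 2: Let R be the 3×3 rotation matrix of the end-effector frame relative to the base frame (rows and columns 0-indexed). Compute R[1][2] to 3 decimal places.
End-effector z-axis (col 2 of R) = (0.7071,0.7071,-0.0000)
R[1][2] = 0.7071

0.707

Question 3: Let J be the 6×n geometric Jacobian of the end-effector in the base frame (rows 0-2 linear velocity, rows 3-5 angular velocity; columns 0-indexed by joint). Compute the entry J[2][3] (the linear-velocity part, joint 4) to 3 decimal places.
2.000

axis z_3 = (0.7071,-0.7071,0.0000); lever o_n−o_3 = (0.8018,2.0266,5.5000)
cross product → J_v[:, 3] = (-3.8891,-3.8891,2.0000)
J_ω[:, 3] = z_3
entry J[2][3] = 2.0000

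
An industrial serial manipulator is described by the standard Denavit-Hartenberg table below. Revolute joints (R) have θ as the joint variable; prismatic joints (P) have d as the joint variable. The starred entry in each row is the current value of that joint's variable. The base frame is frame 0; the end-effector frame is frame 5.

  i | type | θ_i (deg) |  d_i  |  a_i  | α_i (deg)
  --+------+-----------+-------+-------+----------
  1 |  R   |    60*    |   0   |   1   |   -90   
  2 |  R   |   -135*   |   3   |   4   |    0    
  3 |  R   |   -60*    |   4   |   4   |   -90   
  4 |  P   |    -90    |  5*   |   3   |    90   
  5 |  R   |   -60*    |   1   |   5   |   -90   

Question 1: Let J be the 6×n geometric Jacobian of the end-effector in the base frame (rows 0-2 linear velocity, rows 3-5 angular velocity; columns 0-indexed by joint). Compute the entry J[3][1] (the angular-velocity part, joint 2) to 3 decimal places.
axis z_1 = (-0.8660,0.5000,0.0000); lever o_n−o_1 = (-13.7751,1.1408,2.6990)
cross product → J_v[:, 1] = (1.3495,2.3374,5.8996)
J_ω[:, 1] = z_1
entry J[3][1] = -0.8660

-0.866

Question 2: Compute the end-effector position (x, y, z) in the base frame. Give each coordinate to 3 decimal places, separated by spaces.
-13.275 2.007 2.699

after link 1: o_1 = (0.5000, 0.8660, 0.0000)
after link 2: o_2 = (-3.5123, -0.0835, 2.8284)
after link 3: o_3 = (-8.9082, -1.4295, 1.7932)
after link 4: o_4 = (-12.1534, -1.0502, 6.6228)
after link 5: o_5 = (-13.2751, 2.0068, 2.6990)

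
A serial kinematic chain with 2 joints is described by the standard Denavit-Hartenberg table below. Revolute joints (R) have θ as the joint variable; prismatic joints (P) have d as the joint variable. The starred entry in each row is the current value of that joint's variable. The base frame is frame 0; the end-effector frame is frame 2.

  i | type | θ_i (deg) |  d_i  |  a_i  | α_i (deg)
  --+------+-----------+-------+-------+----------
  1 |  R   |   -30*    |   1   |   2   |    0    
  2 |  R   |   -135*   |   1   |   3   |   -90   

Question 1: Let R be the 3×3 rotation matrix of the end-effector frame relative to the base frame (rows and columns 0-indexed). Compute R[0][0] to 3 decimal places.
End-effector x-axis (col 0 of R) = (-0.9659,-0.2588,0.0000)
R[0][0] = -0.9659

-0.966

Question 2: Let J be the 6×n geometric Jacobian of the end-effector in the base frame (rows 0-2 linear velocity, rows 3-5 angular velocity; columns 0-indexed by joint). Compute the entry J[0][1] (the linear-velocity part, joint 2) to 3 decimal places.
axis z_1 = (0.0000,0.0000,1.0000); lever o_n−o_1 = (-2.8978,-0.7765,1.0000)
cross product → J_v[:, 1] = (0.7765,-2.8978,0.0000)
J_ω[:, 1] = z_1
entry J[0][1] = 0.7765

0.776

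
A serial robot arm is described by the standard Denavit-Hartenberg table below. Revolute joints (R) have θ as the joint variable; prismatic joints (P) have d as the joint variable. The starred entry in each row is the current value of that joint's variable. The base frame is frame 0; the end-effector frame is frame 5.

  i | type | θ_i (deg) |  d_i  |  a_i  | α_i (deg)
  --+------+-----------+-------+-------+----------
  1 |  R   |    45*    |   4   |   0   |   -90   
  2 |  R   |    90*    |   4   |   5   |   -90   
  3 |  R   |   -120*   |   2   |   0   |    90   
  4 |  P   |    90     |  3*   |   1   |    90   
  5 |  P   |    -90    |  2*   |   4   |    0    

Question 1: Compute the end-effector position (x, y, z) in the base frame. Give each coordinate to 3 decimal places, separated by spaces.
after link 1: o_1 = (0.0000, 0.0000, 4.0000)
after link 2: o_2 = (-2.8284, 2.8284, -1.0000)
after link 3: o_3 = (-4.2426, 1.4142, -1.0000)
after link 4: o_4 = (-3.8891, -0.3536, 1.5981)
after link 5: o_5 = (-6.5280, 2.2854, -0.8660)

-6.528 2.285 -0.866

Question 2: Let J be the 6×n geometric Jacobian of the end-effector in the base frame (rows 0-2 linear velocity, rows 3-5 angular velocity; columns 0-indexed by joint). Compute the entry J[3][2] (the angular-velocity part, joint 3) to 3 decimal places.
-0.707

axis z_2 = (-0.7071,-0.7071,-0.0000); lever o_n−o_2 = (-3.6996,-0.5430,0.1340)
cross product → J_v[:, 2] = (-0.0947,0.0947,-2.2321)
J_ω[:, 2] = z_2
entry J[3][2] = -0.7071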